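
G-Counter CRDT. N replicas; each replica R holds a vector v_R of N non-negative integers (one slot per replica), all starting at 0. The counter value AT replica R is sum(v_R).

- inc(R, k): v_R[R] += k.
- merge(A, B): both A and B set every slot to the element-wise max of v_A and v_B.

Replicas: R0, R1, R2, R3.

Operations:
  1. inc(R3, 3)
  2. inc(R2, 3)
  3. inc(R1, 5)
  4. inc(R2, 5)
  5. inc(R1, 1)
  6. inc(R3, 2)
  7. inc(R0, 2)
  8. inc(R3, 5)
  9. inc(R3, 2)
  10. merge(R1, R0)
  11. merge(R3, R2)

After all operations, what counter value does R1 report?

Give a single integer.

Answer: 8

Derivation:
Op 1: inc R3 by 3 -> R3=(0,0,0,3) value=3
Op 2: inc R2 by 3 -> R2=(0,0,3,0) value=3
Op 3: inc R1 by 5 -> R1=(0,5,0,0) value=5
Op 4: inc R2 by 5 -> R2=(0,0,8,0) value=8
Op 5: inc R1 by 1 -> R1=(0,6,0,0) value=6
Op 6: inc R3 by 2 -> R3=(0,0,0,5) value=5
Op 7: inc R0 by 2 -> R0=(2,0,0,0) value=2
Op 8: inc R3 by 5 -> R3=(0,0,0,10) value=10
Op 9: inc R3 by 2 -> R3=(0,0,0,12) value=12
Op 10: merge R1<->R0 -> R1=(2,6,0,0) R0=(2,6,0,0)
Op 11: merge R3<->R2 -> R3=(0,0,8,12) R2=(0,0,8,12)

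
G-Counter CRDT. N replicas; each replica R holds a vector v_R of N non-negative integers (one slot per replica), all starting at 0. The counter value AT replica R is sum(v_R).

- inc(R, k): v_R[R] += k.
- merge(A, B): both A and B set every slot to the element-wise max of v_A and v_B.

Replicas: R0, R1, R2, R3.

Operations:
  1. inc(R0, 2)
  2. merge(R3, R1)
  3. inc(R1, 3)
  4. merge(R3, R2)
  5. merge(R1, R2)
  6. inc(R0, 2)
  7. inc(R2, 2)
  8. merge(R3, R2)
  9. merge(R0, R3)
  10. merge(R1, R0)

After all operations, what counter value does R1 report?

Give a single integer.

Op 1: inc R0 by 2 -> R0=(2,0,0,0) value=2
Op 2: merge R3<->R1 -> R3=(0,0,0,0) R1=(0,0,0,0)
Op 3: inc R1 by 3 -> R1=(0,3,0,0) value=3
Op 4: merge R3<->R2 -> R3=(0,0,0,0) R2=(0,0,0,0)
Op 5: merge R1<->R2 -> R1=(0,3,0,0) R2=(0,3,0,0)
Op 6: inc R0 by 2 -> R0=(4,0,0,0) value=4
Op 7: inc R2 by 2 -> R2=(0,3,2,0) value=5
Op 8: merge R3<->R2 -> R3=(0,3,2,0) R2=(0,3,2,0)
Op 9: merge R0<->R3 -> R0=(4,3,2,0) R3=(4,3,2,0)
Op 10: merge R1<->R0 -> R1=(4,3,2,0) R0=(4,3,2,0)

Answer: 9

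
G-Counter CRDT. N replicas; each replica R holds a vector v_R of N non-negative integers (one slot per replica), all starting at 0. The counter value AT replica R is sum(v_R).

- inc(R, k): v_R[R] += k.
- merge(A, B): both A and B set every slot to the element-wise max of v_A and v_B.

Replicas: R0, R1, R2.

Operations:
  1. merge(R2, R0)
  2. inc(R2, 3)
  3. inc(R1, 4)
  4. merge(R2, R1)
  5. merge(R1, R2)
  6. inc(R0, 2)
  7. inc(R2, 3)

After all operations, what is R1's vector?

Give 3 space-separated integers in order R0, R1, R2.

Op 1: merge R2<->R0 -> R2=(0,0,0) R0=(0,0,0)
Op 2: inc R2 by 3 -> R2=(0,0,3) value=3
Op 3: inc R1 by 4 -> R1=(0,4,0) value=4
Op 4: merge R2<->R1 -> R2=(0,4,3) R1=(0,4,3)
Op 5: merge R1<->R2 -> R1=(0,4,3) R2=(0,4,3)
Op 6: inc R0 by 2 -> R0=(2,0,0) value=2
Op 7: inc R2 by 3 -> R2=(0,4,6) value=10

Answer: 0 4 3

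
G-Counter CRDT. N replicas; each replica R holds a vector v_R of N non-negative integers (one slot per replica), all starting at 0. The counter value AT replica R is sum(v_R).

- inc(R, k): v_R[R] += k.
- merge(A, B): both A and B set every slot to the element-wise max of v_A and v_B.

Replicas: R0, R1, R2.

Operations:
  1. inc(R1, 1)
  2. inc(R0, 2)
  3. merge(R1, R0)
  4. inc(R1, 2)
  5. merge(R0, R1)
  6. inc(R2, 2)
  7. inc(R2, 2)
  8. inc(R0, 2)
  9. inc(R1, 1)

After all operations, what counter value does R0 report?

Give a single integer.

Answer: 7

Derivation:
Op 1: inc R1 by 1 -> R1=(0,1,0) value=1
Op 2: inc R0 by 2 -> R0=(2,0,0) value=2
Op 3: merge R1<->R0 -> R1=(2,1,0) R0=(2,1,0)
Op 4: inc R1 by 2 -> R1=(2,3,0) value=5
Op 5: merge R0<->R1 -> R0=(2,3,0) R1=(2,3,0)
Op 6: inc R2 by 2 -> R2=(0,0,2) value=2
Op 7: inc R2 by 2 -> R2=(0,0,4) value=4
Op 8: inc R0 by 2 -> R0=(4,3,0) value=7
Op 9: inc R1 by 1 -> R1=(2,4,0) value=6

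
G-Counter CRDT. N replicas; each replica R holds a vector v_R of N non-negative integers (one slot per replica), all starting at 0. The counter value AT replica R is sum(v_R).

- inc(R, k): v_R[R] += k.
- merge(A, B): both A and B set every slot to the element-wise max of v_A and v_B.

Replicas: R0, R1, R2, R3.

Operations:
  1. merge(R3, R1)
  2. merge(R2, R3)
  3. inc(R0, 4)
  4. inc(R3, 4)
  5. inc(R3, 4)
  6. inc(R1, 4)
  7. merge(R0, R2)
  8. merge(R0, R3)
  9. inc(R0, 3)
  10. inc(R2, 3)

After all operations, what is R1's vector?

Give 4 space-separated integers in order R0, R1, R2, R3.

Answer: 0 4 0 0

Derivation:
Op 1: merge R3<->R1 -> R3=(0,0,0,0) R1=(0,0,0,0)
Op 2: merge R2<->R3 -> R2=(0,0,0,0) R3=(0,0,0,0)
Op 3: inc R0 by 4 -> R0=(4,0,0,0) value=4
Op 4: inc R3 by 4 -> R3=(0,0,0,4) value=4
Op 5: inc R3 by 4 -> R3=(0,0,0,8) value=8
Op 6: inc R1 by 4 -> R1=(0,4,0,0) value=4
Op 7: merge R0<->R2 -> R0=(4,0,0,0) R2=(4,0,0,0)
Op 8: merge R0<->R3 -> R0=(4,0,0,8) R3=(4,0,0,8)
Op 9: inc R0 by 3 -> R0=(7,0,0,8) value=15
Op 10: inc R2 by 3 -> R2=(4,0,3,0) value=7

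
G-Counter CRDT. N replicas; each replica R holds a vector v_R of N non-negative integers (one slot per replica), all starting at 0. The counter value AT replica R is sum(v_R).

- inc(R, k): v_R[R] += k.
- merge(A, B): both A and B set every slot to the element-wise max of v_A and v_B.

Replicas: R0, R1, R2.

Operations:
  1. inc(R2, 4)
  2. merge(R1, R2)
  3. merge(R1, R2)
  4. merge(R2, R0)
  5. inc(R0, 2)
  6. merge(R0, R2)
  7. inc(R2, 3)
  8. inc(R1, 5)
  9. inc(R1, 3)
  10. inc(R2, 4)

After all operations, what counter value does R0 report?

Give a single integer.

Op 1: inc R2 by 4 -> R2=(0,0,4) value=4
Op 2: merge R1<->R2 -> R1=(0,0,4) R2=(0,0,4)
Op 3: merge R1<->R2 -> R1=(0,0,4) R2=(0,0,4)
Op 4: merge R2<->R0 -> R2=(0,0,4) R0=(0,0,4)
Op 5: inc R0 by 2 -> R0=(2,0,4) value=6
Op 6: merge R0<->R2 -> R0=(2,0,4) R2=(2,0,4)
Op 7: inc R2 by 3 -> R2=(2,0,7) value=9
Op 8: inc R1 by 5 -> R1=(0,5,4) value=9
Op 9: inc R1 by 3 -> R1=(0,8,4) value=12
Op 10: inc R2 by 4 -> R2=(2,0,11) value=13

Answer: 6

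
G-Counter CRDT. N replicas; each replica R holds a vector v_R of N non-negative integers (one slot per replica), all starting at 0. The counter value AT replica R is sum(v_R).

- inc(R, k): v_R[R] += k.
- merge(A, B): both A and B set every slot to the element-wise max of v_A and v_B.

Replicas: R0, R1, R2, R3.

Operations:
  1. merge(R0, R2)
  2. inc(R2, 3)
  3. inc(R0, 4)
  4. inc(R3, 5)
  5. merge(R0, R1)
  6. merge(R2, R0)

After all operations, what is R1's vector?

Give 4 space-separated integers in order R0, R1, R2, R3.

Answer: 4 0 0 0

Derivation:
Op 1: merge R0<->R2 -> R0=(0,0,0,0) R2=(0,0,0,0)
Op 2: inc R2 by 3 -> R2=(0,0,3,0) value=3
Op 3: inc R0 by 4 -> R0=(4,0,0,0) value=4
Op 4: inc R3 by 5 -> R3=(0,0,0,5) value=5
Op 5: merge R0<->R1 -> R0=(4,0,0,0) R1=(4,0,0,0)
Op 6: merge R2<->R0 -> R2=(4,0,3,0) R0=(4,0,3,0)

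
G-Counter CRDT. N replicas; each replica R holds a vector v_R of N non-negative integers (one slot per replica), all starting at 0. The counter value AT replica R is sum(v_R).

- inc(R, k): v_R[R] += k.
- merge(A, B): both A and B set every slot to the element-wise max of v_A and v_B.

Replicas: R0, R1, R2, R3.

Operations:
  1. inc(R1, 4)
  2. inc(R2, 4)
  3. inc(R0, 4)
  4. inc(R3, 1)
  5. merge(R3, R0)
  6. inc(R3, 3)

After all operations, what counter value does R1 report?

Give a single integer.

Answer: 4

Derivation:
Op 1: inc R1 by 4 -> R1=(0,4,0,0) value=4
Op 2: inc R2 by 4 -> R2=(0,0,4,0) value=4
Op 3: inc R0 by 4 -> R0=(4,0,0,0) value=4
Op 4: inc R3 by 1 -> R3=(0,0,0,1) value=1
Op 5: merge R3<->R0 -> R3=(4,0,0,1) R0=(4,0,0,1)
Op 6: inc R3 by 3 -> R3=(4,0,0,4) value=8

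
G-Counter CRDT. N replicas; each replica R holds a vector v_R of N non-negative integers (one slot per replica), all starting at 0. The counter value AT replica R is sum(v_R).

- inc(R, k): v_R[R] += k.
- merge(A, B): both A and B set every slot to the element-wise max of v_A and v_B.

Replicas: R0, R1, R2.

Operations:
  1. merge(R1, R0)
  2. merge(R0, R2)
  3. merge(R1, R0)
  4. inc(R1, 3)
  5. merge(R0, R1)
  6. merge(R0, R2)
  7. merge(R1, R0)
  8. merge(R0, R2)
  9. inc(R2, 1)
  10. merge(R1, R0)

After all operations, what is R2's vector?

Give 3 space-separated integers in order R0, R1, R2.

Answer: 0 3 1

Derivation:
Op 1: merge R1<->R0 -> R1=(0,0,0) R0=(0,0,0)
Op 2: merge R0<->R2 -> R0=(0,0,0) R2=(0,0,0)
Op 3: merge R1<->R0 -> R1=(0,0,0) R0=(0,0,0)
Op 4: inc R1 by 3 -> R1=(0,3,0) value=3
Op 5: merge R0<->R1 -> R0=(0,3,0) R1=(0,3,0)
Op 6: merge R0<->R2 -> R0=(0,3,0) R2=(0,3,0)
Op 7: merge R1<->R0 -> R1=(0,3,0) R0=(0,3,0)
Op 8: merge R0<->R2 -> R0=(0,3,0) R2=(0,3,0)
Op 9: inc R2 by 1 -> R2=(0,3,1) value=4
Op 10: merge R1<->R0 -> R1=(0,3,0) R0=(0,3,0)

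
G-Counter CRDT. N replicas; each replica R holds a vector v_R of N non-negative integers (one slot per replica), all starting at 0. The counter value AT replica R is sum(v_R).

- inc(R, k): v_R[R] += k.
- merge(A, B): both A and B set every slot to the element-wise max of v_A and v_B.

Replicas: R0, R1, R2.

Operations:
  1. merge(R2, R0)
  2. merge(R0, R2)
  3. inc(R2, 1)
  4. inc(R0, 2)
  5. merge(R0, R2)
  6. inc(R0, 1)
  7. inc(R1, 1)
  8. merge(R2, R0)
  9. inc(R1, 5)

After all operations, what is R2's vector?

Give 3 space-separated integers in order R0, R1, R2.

Answer: 3 0 1

Derivation:
Op 1: merge R2<->R0 -> R2=(0,0,0) R0=(0,0,0)
Op 2: merge R0<->R2 -> R0=(0,0,0) R2=(0,0,0)
Op 3: inc R2 by 1 -> R2=(0,0,1) value=1
Op 4: inc R0 by 2 -> R0=(2,0,0) value=2
Op 5: merge R0<->R2 -> R0=(2,0,1) R2=(2,0,1)
Op 6: inc R0 by 1 -> R0=(3,0,1) value=4
Op 7: inc R1 by 1 -> R1=(0,1,0) value=1
Op 8: merge R2<->R0 -> R2=(3,0,1) R0=(3,0,1)
Op 9: inc R1 by 5 -> R1=(0,6,0) value=6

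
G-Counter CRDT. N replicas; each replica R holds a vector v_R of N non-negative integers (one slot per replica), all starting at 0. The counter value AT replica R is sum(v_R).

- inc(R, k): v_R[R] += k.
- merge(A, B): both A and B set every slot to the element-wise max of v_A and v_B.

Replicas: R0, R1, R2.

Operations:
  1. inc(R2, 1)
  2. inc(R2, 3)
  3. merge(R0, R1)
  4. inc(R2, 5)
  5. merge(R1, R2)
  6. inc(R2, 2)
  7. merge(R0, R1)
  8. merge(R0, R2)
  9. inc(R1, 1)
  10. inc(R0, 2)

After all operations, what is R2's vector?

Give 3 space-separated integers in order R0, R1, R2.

Op 1: inc R2 by 1 -> R2=(0,0,1) value=1
Op 2: inc R2 by 3 -> R2=(0,0,4) value=4
Op 3: merge R0<->R1 -> R0=(0,0,0) R1=(0,0,0)
Op 4: inc R2 by 5 -> R2=(0,0,9) value=9
Op 5: merge R1<->R2 -> R1=(0,0,9) R2=(0,0,9)
Op 6: inc R2 by 2 -> R2=(0,0,11) value=11
Op 7: merge R0<->R1 -> R0=(0,0,9) R1=(0,0,9)
Op 8: merge R0<->R2 -> R0=(0,0,11) R2=(0,0,11)
Op 9: inc R1 by 1 -> R1=(0,1,9) value=10
Op 10: inc R0 by 2 -> R0=(2,0,11) value=13

Answer: 0 0 11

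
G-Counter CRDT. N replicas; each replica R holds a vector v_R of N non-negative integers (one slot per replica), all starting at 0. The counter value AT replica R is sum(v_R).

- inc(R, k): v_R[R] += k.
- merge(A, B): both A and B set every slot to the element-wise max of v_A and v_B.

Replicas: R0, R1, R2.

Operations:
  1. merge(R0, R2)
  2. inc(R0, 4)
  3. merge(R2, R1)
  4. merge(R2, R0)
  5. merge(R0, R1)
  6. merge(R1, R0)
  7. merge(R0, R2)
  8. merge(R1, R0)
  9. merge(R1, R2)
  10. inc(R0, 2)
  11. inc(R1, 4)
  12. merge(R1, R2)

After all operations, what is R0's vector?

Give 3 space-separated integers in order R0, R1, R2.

Op 1: merge R0<->R2 -> R0=(0,0,0) R2=(0,0,0)
Op 2: inc R0 by 4 -> R0=(4,0,0) value=4
Op 3: merge R2<->R1 -> R2=(0,0,0) R1=(0,0,0)
Op 4: merge R2<->R0 -> R2=(4,0,0) R0=(4,0,0)
Op 5: merge R0<->R1 -> R0=(4,0,0) R1=(4,0,0)
Op 6: merge R1<->R0 -> R1=(4,0,0) R0=(4,0,0)
Op 7: merge R0<->R2 -> R0=(4,0,0) R2=(4,0,0)
Op 8: merge R1<->R0 -> R1=(4,0,0) R0=(4,0,0)
Op 9: merge R1<->R2 -> R1=(4,0,0) R2=(4,0,0)
Op 10: inc R0 by 2 -> R0=(6,0,0) value=6
Op 11: inc R1 by 4 -> R1=(4,4,0) value=8
Op 12: merge R1<->R2 -> R1=(4,4,0) R2=(4,4,0)

Answer: 6 0 0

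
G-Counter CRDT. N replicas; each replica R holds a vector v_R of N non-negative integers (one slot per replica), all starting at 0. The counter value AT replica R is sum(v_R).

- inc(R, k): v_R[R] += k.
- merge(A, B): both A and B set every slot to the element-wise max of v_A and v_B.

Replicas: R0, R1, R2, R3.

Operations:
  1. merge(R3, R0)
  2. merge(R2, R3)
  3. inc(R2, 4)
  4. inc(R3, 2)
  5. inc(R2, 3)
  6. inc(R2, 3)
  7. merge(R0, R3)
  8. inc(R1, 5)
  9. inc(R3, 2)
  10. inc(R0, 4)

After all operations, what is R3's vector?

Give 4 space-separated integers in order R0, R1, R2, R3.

Op 1: merge R3<->R0 -> R3=(0,0,0,0) R0=(0,0,0,0)
Op 2: merge R2<->R3 -> R2=(0,0,0,0) R3=(0,0,0,0)
Op 3: inc R2 by 4 -> R2=(0,0,4,0) value=4
Op 4: inc R3 by 2 -> R3=(0,0,0,2) value=2
Op 5: inc R2 by 3 -> R2=(0,0,7,0) value=7
Op 6: inc R2 by 3 -> R2=(0,0,10,0) value=10
Op 7: merge R0<->R3 -> R0=(0,0,0,2) R3=(0,0,0,2)
Op 8: inc R1 by 5 -> R1=(0,5,0,0) value=5
Op 9: inc R3 by 2 -> R3=(0,0,0,4) value=4
Op 10: inc R0 by 4 -> R0=(4,0,0,2) value=6

Answer: 0 0 0 4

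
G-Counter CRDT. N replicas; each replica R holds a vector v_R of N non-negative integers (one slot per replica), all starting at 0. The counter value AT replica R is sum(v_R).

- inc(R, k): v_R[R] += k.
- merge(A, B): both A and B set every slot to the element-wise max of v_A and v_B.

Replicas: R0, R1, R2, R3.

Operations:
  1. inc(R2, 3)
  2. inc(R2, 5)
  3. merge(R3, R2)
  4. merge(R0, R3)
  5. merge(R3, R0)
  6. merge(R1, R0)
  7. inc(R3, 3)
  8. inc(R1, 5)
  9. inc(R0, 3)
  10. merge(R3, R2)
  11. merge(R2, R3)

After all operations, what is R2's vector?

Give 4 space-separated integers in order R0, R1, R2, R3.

Answer: 0 0 8 3

Derivation:
Op 1: inc R2 by 3 -> R2=(0,0,3,0) value=3
Op 2: inc R2 by 5 -> R2=(0,0,8,0) value=8
Op 3: merge R3<->R2 -> R3=(0,0,8,0) R2=(0,0,8,0)
Op 4: merge R0<->R3 -> R0=(0,0,8,0) R3=(0,0,8,0)
Op 5: merge R3<->R0 -> R3=(0,0,8,0) R0=(0,0,8,0)
Op 6: merge R1<->R0 -> R1=(0,0,8,0) R0=(0,0,8,0)
Op 7: inc R3 by 3 -> R3=(0,0,8,3) value=11
Op 8: inc R1 by 5 -> R1=(0,5,8,0) value=13
Op 9: inc R0 by 3 -> R0=(3,0,8,0) value=11
Op 10: merge R3<->R2 -> R3=(0,0,8,3) R2=(0,0,8,3)
Op 11: merge R2<->R3 -> R2=(0,0,8,3) R3=(0,0,8,3)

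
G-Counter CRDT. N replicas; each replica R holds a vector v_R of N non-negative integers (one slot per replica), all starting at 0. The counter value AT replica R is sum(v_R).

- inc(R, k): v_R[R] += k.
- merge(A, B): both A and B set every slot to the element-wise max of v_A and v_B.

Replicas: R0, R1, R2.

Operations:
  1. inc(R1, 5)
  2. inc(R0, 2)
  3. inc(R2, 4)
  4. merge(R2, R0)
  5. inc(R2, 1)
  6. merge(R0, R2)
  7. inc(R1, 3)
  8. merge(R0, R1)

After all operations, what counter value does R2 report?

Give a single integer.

Op 1: inc R1 by 5 -> R1=(0,5,0) value=5
Op 2: inc R0 by 2 -> R0=(2,0,0) value=2
Op 3: inc R2 by 4 -> R2=(0,0,4) value=4
Op 4: merge R2<->R0 -> R2=(2,0,4) R0=(2,0,4)
Op 5: inc R2 by 1 -> R2=(2,0,5) value=7
Op 6: merge R0<->R2 -> R0=(2,0,5) R2=(2,0,5)
Op 7: inc R1 by 3 -> R1=(0,8,0) value=8
Op 8: merge R0<->R1 -> R0=(2,8,5) R1=(2,8,5)

Answer: 7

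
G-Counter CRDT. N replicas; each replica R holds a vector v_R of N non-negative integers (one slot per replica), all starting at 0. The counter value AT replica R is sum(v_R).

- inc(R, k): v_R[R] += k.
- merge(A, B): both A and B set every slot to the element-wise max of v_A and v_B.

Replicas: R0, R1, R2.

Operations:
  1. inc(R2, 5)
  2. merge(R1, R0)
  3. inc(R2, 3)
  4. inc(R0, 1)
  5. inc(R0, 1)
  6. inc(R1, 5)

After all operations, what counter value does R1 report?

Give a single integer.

Op 1: inc R2 by 5 -> R2=(0,0,5) value=5
Op 2: merge R1<->R0 -> R1=(0,0,0) R0=(0,0,0)
Op 3: inc R2 by 3 -> R2=(0,0,8) value=8
Op 4: inc R0 by 1 -> R0=(1,0,0) value=1
Op 5: inc R0 by 1 -> R0=(2,0,0) value=2
Op 6: inc R1 by 5 -> R1=(0,5,0) value=5

Answer: 5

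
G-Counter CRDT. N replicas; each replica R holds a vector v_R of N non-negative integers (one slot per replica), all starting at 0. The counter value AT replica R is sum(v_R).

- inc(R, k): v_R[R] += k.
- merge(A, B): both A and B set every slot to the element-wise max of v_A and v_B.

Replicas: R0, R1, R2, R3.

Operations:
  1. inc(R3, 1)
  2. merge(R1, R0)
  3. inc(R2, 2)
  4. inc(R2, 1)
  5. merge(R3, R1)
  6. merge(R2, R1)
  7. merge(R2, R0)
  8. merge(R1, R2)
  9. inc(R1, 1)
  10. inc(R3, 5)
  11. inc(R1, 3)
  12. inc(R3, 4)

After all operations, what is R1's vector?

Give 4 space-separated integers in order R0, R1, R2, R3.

Answer: 0 4 3 1

Derivation:
Op 1: inc R3 by 1 -> R3=(0,0,0,1) value=1
Op 2: merge R1<->R0 -> R1=(0,0,0,0) R0=(0,0,0,0)
Op 3: inc R2 by 2 -> R2=(0,0,2,0) value=2
Op 4: inc R2 by 1 -> R2=(0,0,3,0) value=3
Op 5: merge R3<->R1 -> R3=(0,0,0,1) R1=(0,0,0,1)
Op 6: merge R2<->R1 -> R2=(0,0,3,1) R1=(0,0,3,1)
Op 7: merge R2<->R0 -> R2=(0,0,3,1) R0=(0,0,3,1)
Op 8: merge R1<->R2 -> R1=(0,0,3,1) R2=(0,0,3,1)
Op 9: inc R1 by 1 -> R1=(0,1,3,1) value=5
Op 10: inc R3 by 5 -> R3=(0,0,0,6) value=6
Op 11: inc R1 by 3 -> R1=(0,4,3,1) value=8
Op 12: inc R3 by 4 -> R3=(0,0,0,10) value=10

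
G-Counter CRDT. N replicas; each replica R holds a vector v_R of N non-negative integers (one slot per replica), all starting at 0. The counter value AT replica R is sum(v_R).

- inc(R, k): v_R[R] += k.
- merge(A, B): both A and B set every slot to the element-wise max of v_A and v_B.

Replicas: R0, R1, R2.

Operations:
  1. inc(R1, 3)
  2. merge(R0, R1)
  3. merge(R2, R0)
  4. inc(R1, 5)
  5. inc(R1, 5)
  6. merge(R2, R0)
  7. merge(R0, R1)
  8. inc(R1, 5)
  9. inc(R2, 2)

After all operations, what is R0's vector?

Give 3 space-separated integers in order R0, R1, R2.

Op 1: inc R1 by 3 -> R1=(0,3,0) value=3
Op 2: merge R0<->R1 -> R0=(0,3,0) R1=(0,3,0)
Op 3: merge R2<->R0 -> R2=(0,3,0) R0=(0,3,0)
Op 4: inc R1 by 5 -> R1=(0,8,0) value=8
Op 5: inc R1 by 5 -> R1=(0,13,0) value=13
Op 6: merge R2<->R0 -> R2=(0,3,0) R0=(0,3,0)
Op 7: merge R0<->R1 -> R0=(0,13,0) R1=(0,13,0)
Op 8: inc R1 by 5 -> R1=(0,18,0) value=18
Op 9: inc R2 by 2 -> R2=(0,3,2) value=5

Answer: 0 13 0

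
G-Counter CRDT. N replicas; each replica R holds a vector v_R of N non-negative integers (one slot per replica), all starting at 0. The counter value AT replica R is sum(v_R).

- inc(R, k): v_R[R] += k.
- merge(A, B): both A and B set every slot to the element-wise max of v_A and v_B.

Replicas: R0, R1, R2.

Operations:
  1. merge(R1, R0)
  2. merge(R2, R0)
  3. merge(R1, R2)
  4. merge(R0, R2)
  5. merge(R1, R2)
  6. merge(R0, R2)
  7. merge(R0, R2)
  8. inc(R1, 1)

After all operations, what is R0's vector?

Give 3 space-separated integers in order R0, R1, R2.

Answer: 0 0 0

Derivation:
Op 1: merge R1<->R0 -> R1=(0,0,0) R0=(0,0,0)
Op 2: merge R2<->R0 -> R2=(0,0,0) R0=(0,0,0)
Op 3: merge R1<->R2 -> R1=(0,0,0) R2=(0,0,0)
Op 4: merge R0<->R2 -> R0=(0,0,0) R2=(0,0,0)
Op 5: merge R1<->R2 -> R1=(0,0,0) R2=(0,0,0)
Op 6: merge R0<->R2 -> R0=(0,0,0) R2=(0,0,0)
Op 7: merge R0<->R2 -> R0=(0,0,0) R2=(0,0,0)
Op 8: inc R1 by 1 -> R1=(0,1,0) value=1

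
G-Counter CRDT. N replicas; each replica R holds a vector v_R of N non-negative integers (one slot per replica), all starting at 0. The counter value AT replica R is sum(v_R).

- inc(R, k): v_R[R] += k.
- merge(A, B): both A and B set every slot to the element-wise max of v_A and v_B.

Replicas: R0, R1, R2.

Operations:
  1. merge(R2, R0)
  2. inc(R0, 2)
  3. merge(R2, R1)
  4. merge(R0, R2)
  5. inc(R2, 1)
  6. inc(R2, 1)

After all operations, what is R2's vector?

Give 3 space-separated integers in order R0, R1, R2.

Answer: 2 0 2

Derivation:
Op 1: merge R2<->R0 -> R2=(0,0,0) R0=(0,0,0)
Op 2: inc R0 by 2 -> R0=(2,0,0) value=2
Op 3: merge R2<->R1 -> R2=(0,0,0) R1=(0,0,0)
Op 4: merge R0<->R2 -> R0=(2,0,0) R2=(2,0,0)
Op 5: inc R2 by 1 -> R2=(2,0,1) value=3
Op 6: inc R2 by 1 -> R2=(2,0,2) value=4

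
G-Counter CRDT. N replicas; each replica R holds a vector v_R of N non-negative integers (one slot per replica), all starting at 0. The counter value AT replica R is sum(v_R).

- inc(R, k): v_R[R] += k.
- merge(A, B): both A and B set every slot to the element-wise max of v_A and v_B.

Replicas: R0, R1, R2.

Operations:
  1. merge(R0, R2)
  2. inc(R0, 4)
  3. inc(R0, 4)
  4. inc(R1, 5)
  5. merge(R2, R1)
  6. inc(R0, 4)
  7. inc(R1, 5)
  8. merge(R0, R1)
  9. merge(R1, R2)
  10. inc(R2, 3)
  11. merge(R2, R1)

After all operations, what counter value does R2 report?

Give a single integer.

Answer: 25

Derivation:
Op 1: merge R0<->R2 -> R0=(0,0,0) R2=(0,0,0)
Op 2: inc R0 by 4 -> R0=(4,0,0) value=4
Op 3: inc R0 by 4 -> R0=(8,0,0) value=8
Op 4: inc R1 by 5 -> R1=(0,5,0) value=5
Op 5: merge R2<->R1 -> R2=(0,5,0) R1=(0,5,0)
Op 6: inc R0 by 4 -> R0=(12,0,0) value=12
Op 7: inc R1 by 5 -> R1=(0,10,0) value=10
Op 8: merge R0<->R1 -> R0=(12,10,0) R1=(12,10,0)
Op 9: merge R1<->R2 -> R1=(12,10,0) R2=(12,10,0)
Op 10: inc R2 by 3 -> R2=(12,10,3) value=25
Op 11: merge R2<->R1 -> R2=(12,10,3) R1=(12,10,3)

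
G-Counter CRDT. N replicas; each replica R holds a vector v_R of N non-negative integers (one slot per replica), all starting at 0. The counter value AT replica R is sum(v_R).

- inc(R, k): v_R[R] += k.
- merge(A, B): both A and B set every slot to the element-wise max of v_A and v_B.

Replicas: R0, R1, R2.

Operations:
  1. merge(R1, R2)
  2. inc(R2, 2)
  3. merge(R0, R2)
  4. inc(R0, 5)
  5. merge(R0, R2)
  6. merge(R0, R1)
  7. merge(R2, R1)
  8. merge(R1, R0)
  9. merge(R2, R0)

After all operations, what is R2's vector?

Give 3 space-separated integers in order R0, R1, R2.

Answer: 5 0 2

Derivation:
Op 1: merge R1<->R2 -> R1=(0,0,0) R2=(0,0,0)
Op 2: inc R2 by 2 -> R2=(0,0,2) value=2
Op 3: merge R0<->R2 -> R0=(0,0,2) R2=(0,0,2)
Op 4: inc R0 by 5 -> R0=(5,0,2) value=7
Op 5: merge R0<->R2 -> R0=(5,0,2) R2=(5,0,2)
Op 6: merge R0<->R1 -> R0=(5,0,2) R1=(5,0,2)
Op 7: merge R2<->R1 -> R2=(5,0,2) R1=(5,0,2)
Op 8: merge R1<->R0 -> R1=(5,0,2) R0=(5,0,2)
Op 9: merge R2<->R0 -> R2=(5,0,2) R0=(5,0,2)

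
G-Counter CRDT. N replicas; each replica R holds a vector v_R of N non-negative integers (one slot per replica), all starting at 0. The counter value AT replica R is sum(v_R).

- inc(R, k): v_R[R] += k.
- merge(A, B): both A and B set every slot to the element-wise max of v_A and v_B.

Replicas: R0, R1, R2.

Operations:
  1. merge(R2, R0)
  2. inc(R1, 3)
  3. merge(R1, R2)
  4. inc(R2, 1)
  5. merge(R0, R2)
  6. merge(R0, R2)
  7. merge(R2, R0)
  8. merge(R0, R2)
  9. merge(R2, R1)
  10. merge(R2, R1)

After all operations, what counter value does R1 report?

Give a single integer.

Op 1: merge R2<->R0 -> R2=(0,0,0) R0=(0,0,0)
Op 2: inc R1 by 3 -> R1=(0,3,0) value=3
Op 3: merge R1<->R2 -> R1=(0,3,0) R2=(0,3,0)
Op 4: inc R2 by 1 -> R2=(0,3,1) value=4
Op 5: merge R0<->R2 -> R0=(0,3,1) R2=(0,3,1)
Op 6: merge R0<->R2 -> R0=(0,3,1) R2=(0,3,1)
Op 7: merge R2<->R0 -> R2=(0,3,1) R0=(0,3,1)
Op 8: merge R0<->R2 -> R0=(0,3,1) R2=(0,3,1)
Op 9: merge R2<->R1 -> R2=(0,3,1) R1=(0,3,1)
Op 10: merge R2<->R1 -> R2=(0,3,1) R1=(0,3,1)

Answer: 4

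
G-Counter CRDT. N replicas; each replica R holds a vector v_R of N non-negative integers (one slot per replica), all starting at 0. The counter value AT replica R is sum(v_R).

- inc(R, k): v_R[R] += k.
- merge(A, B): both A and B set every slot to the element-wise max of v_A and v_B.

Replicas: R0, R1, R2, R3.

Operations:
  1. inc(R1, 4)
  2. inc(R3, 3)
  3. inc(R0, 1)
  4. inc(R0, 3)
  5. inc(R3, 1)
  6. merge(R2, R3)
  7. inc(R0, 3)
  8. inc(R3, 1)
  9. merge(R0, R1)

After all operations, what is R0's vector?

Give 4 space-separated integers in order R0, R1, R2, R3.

Answer: 7 4 0 0

Derivation:
Op 1: inc R1 by 4 -> R1=(0,4,0,0) value=4
Op 2: inc R3 by 3 -> R3=(0,0,0,3) value=3
Op 3: inc R0 by 1 -> R0=(1,0,0,0) value=1
Op 4: inc R0 by 3 -> R0=(4,0,0,0) value=4
Op 5: inc R3 by 1 -> R3=(0,0,0,4) value=4
Op 6: merge R2<->R3 -> R2=(0,0,0,4) R3=(0,0,0,4)
Op 7: inc R0 by 3 -> R0=(7,0,0,0) value=7
Op 8: inc R3 by 1 -> R3=(0,0,0,5) value=5
Op 9: merge R0<->R1 -> R0=(7,4,0,0) R1=(7,4,0,0)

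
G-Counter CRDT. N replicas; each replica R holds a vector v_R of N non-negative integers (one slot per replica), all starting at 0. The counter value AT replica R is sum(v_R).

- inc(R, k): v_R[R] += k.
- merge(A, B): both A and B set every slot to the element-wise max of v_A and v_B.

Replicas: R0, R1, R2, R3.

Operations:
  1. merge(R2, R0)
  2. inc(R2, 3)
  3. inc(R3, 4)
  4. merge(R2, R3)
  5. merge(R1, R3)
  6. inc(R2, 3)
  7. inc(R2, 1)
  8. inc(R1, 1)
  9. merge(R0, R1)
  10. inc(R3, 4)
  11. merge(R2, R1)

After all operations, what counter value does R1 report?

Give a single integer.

Answer: 12

Derivation:
Op 1: merge R2<->R0 -> R2=(0,0,0,0) R0=(0,0,0,0)
Op 2: inc R2 by 3 -> R2=(0,0,3,0) value=3
Op 3: inc R3 by 4 -> R3=(0,0,0,4) value=4
Op 4: merge R2<->R3 -> R2=(0,0,3,4) R3=(0,0,3,4)
Op 5: merge R1<->R3 -> R1=(0,0,3,4) R3=(0,0,3,4)
Op 6: inc R2 by 3 -> R2=(0,0,6,4) value=10
Op 7: inc R2 by 1 -> R2=(0,0,7,4) value=11
Op 8: inc R1 by 1 -> R1=(0,1,3,4) value=8
Op 9: merge R0<->R1 -> R0=(0,1,3,4) R1=(0,1,3,4)
Op 10: inc R3 by 4 -> R3=(0,0,3,8) value=11
Op 11: merge R2<->R1 -> R2=(0,1,7,4) R1=(0,1,7,4)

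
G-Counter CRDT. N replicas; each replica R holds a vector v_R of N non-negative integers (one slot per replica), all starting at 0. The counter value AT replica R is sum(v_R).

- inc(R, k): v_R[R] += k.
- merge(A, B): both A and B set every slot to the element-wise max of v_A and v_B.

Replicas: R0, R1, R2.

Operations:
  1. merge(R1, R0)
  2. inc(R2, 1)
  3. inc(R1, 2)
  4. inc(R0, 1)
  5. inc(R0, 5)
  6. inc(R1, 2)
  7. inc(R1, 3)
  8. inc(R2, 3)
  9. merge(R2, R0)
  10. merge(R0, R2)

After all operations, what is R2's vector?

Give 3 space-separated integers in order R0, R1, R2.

Answer: 6 0 4

Derivation:
Op 1: merge R1<->R0 -> R1=(0,0,0) R0=(0,0,0)
Op 2: inc R2 by 1 -> R2=(0,0,1) value=1
Op 3: inc R1 by 2 -> R1=(0,2,0) value=2
Op 4: inc R0 by 1 -> R0=(1,0,0) value=1
Op 5: inc R0 by 5 -> R0=(6,0,0) value=6
Op 6: inc R1 by 2 -> R1=(0,4,0) value=4
Op 7: inc R1 by 3 -> R1=(0,7,0) value=7
Op 8: inc R2 by 3 -> R2=(0,0,4) value=4
Op 9: merge R2<->R0 -> R2=(6,0,4) R0=(6,0,4)
Op 10: merge R0<->R2 -> R0=(6,0,4) R2=(6,0,4)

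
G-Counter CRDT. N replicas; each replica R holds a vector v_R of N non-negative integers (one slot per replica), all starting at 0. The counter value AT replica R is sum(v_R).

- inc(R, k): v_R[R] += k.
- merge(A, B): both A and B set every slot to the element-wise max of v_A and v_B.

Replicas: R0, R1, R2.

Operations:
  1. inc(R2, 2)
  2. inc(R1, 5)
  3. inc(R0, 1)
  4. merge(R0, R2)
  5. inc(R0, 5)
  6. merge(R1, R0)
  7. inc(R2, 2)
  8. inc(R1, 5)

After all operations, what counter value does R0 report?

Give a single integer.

Op 1: inc R2 by 2 -> R2=(0,0,2) value=2
Op 2: inc R1 by 5 -> R1=(0,5,0) value=5
Op 3: inc R0 by 1 -> R0=(1,0,0) value=1
Op 4: merge R0<->R2 -> R0=(1,0,2) R2=(1,0,2)
Op 5: inc R0 by 5 -> R0=(6,0,2) value=8
Op 6: merge R1<->R0 -> R1=(6,5,2) R0=(6,5,2)
Op 7: inc R2 by 2 -> R2=(1,0,4) value=5
Op 8: inc R1 by 5 -> R1=(6,10,2) value=18

Answer: 13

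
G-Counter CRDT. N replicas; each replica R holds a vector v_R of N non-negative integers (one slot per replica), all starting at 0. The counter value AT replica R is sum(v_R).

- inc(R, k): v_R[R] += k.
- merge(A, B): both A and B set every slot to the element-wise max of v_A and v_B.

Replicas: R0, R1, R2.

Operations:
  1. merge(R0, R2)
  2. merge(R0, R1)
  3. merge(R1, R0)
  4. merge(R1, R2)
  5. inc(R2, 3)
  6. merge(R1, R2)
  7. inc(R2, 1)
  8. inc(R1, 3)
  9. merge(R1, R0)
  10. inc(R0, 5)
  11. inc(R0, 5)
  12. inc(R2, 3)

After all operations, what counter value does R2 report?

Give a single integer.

Op 1: merge R0<->R2 -> R0=(0,0,0) R2=(0,0,0)
Op 2: merge R0<->R1 -> R0=(0,0,0) R1=(0,0,0)
Op 3: merge R1<->R0 -> R1=(0,0,0) R0=(0,0,0)
Op 4: merge R1<->R2 -> R1=(0,0,0) R2=(0,0,0)
Op 5: inc R2 by 3 -> R2=(0,0,3) value=3
Op 6: merge R1<->R2 -> R1=(0,0,3) R2=(0,0,3)
Op 7: inc R2 by 1 -> R2=(0,0,4) value=4
Op 8: inc R1 by 3 -> R1=(0,3,3) value=6
Op 9: merge R1<->R0 -> R1=(0,3,3) R0=(0,3,3)
Op 10: inc R0 by 5 -> R0=(5,3,3) value=11
Op 11: inc R0 by 5 -> R0=(10,3,3) value=16
Op 12: inc R2 by 3 -> R2=(0,0,7) value=7

Answer: 7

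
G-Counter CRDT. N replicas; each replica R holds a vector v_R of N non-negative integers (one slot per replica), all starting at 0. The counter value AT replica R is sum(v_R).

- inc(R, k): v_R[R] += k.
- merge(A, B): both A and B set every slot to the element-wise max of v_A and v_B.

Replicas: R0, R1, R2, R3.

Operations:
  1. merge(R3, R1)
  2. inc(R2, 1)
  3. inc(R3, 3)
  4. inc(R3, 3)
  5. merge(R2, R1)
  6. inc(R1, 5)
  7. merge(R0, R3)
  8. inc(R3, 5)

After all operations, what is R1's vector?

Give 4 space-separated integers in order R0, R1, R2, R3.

Op 1: merge R3<->R1 -> R3=(0,0,0,0) R1=(0,0,0,0)
Op 2: inc R2 by 1 -> R2=(0,0,1,0) value=1
Op 3: inc R3 by 3 -> R3=(0,0,0,3) value=3
Op 4: inc R3 by 3 -> R3=(0,0,0,6) value=6
Op 5: merge R2<->R1 -> R2=(0,0,1,0) R1=(0,0,1,0)
Op 6: inc R1 by 5 -> R1=(0,5,1,0) value=6
Op 7: merge R0<->R3 -> R0=(0,0,0,6) R3=(0,0,0,6)
Op 8: inc R3 by 5 -> R3=(0,0,0,11) value=11

Answer: 0 5 1 0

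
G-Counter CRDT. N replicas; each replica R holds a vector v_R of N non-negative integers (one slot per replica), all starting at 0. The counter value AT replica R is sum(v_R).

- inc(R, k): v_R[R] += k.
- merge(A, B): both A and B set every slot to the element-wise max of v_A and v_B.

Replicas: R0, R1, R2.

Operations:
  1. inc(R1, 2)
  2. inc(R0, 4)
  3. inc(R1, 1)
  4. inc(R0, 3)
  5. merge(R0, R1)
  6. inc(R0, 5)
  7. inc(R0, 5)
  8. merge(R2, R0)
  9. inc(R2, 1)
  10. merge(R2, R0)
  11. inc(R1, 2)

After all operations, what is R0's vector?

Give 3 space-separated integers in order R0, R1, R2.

Op 1: inc R1 by 2 -> R1=(0,2,0) value=2
Op 2: inc R0 by 4 -> R0=(4,0,0) value=4
Op 3: inc R1 by 1 -> R1=(0,3,0) value=3
Op 4: inc R0 by 3 -> R0=(7,0,0) value=7
Op 5: merge R0<->R1 -> R0=(7,3,0) R1=(7,3,0)
Op 6: inc R0 by 5 -> R0=(12,3,0) value=15
Op 7: inc R0 by 5 -> R0=(17,3,0) value=20
Op 8: merge R2<->R0 -> R2=(17,3,0) R0=(17,3,0)
Op 9: inc R2 by 1 -> R2=(17,3,1) value=21
Op 10: merge R2<->R0 -> R2=(17,3,1) R0=(17,3,1)
Op 11: inc R1 by 2 -> R1=(7,5,0) value=12

Answer: 17 3 1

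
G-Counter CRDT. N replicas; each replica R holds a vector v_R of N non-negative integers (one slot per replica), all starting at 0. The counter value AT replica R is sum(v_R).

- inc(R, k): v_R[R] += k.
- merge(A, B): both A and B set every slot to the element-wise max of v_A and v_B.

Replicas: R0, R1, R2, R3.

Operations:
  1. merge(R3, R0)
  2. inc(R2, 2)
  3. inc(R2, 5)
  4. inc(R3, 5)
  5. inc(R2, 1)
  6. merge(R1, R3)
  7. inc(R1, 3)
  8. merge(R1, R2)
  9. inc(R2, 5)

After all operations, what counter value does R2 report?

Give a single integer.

Op 1: merge R3<->R0 -> R3=(0,0,0,0) R0=(0,0,0,0)
Op 2: inc R2 by 2 -> R2=(0,0,2,0) value=2
Op 3: inc R2 by 5 -> R2=(0,0,7,0) value=7
Op 4: inc R3 by 5 -> R3=(0,0,0,5) value=5
Op 5: inc R2 by 1 -> R2=(0,0,8,0) value=8
Op 6: merge R1<->R3 -> R1=(0,0,0,5) R3=(0,0,0,5)
Op 7: inc R1 by 3 -> R1=(0,3,0,5) value=8
Op 8: merge R1<->R2 -> R1=(0,3,8,5) R2=(0,3,8,5)
Op 9: inc R2 by 5 -> R2=(0,3,13,5) value=21

Answer: 21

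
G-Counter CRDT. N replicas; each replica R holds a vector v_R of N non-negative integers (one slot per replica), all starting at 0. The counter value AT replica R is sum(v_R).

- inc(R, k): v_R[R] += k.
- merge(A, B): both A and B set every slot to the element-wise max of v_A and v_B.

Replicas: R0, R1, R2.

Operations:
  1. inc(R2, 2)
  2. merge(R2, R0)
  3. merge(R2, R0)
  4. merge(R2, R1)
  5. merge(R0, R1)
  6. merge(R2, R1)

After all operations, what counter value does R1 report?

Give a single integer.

Answer: 2

Derivation:
Op 1: inc R2 by 2 -> R2=(0,0,2) value=2
Op 2: merge R2<->R0 -> R2=(0,0,2) R0=(0,0,2)
Op 3: merge R2<->R0 -> R2=(0,0,2) R0=(0,0,2)
Op 4: merge R2<->R1 -> R2=(0,0,2) R1=(0,0,2)
Op 5: merge R0<->R1 -> R0=(0,0,2) R1=(0,0,2)
Op 6: merge R2<->R1 -> R2=(0,0,2) R1=(0,0,2)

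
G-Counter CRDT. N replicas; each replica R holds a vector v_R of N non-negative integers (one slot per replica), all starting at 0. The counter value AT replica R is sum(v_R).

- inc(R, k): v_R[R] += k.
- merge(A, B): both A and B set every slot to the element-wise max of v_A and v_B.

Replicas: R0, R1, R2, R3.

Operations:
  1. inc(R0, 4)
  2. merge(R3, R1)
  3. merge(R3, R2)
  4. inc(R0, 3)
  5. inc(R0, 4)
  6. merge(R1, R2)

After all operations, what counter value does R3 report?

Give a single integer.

Op 1: inc R0 by 4 -> R0=(4,0,0,0) value=4
Op 2: merge R3<->R1 -> R3=(0,0,0,0) R1=(0,0,0,0)
Op 3: merge R3<->R2 -> R3=(0,0,0,0) R2=(0,0,0,0)
Op 4: inc R0 by 3 -> R0=(7,0,0,0) value=7
Op 5: inc R0 by 4 -> R0=(11,0,0,0) value=11
Op 6: merge R1<->R2 -> R1=(0,0,0,0) R2=(0,0,0,0)

Answer: 0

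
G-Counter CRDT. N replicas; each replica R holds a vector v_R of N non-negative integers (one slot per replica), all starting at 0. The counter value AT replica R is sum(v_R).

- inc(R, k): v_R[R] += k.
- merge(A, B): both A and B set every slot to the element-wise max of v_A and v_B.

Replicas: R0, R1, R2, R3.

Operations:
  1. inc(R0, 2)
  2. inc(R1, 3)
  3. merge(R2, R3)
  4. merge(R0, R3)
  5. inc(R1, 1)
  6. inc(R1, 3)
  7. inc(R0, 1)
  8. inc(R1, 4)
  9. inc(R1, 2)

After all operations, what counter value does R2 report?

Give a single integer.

Answer: 0

Derivation:
Op 1: inc R0 by 2 -> R0=(2,0,0,0) value=2
Op 2: inc R1 by 3 -> R1=(0,3,0,0) value=3
Op 3: merge R2<->R3 -> R2=(0,0,0,0) R3=(0,0,0,0)
Op 4: merge R0<->R3 -> R0=(2,0,0,0) R3=(2,0,0,0)
Op 5: inc R1 by 1 -> R1=(0,4,0,0) value=4
Op 6: inc R1 by 3 -> R1=(0,7,0,0) value=7
Op 7: inc R0 by 1 -> R0=(3,0,0,0) value=3
Op 8: inc R1 by 4 -> R1=(0,11,0,0) value=11
Op 9: inc R1 by 2 -> R1=(0,13,0,0) value=13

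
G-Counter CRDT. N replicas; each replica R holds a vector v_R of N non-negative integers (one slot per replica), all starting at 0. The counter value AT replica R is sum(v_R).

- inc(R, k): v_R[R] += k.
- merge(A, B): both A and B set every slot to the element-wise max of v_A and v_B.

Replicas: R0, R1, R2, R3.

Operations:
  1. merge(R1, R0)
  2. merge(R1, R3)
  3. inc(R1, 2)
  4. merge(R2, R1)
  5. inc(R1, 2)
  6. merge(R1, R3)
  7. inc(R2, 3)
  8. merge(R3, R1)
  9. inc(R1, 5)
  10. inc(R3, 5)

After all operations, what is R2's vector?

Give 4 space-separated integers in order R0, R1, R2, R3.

Answer: 0 2 3 0

Derivation:
Op 1: merge R1<->R0 -> R1=(0,0,0,0) R0=(0,0,0,0)
Op 2: merge R1<->R3 -> R1=(0,0,0,0) R3=(0,0,0,0)
Op 3: inc R1 by 2 -> R1=(0,2,0,0) value=2
Op 4: merge R2<->R1 -> R2=(0,2,0,0) R1=(0,2,0,0)
Op 5: inc R1 by 2 -> R1=(0,4,0,0) value=4
Op 6: merge R1<->R3 -> R1=(0,4,0,0) R3=(0,4,0,0)
Op 7: inc R2 by 3 -> R2=(0,2,3,0) value=5
Op 8: merge R3<->R1 -> R3=(0,4,0,0) R1=(0,4,0,0)
Op 9: inc R1 by 5 -> R1=(0,9,0,0) value=9
Op 10: inc R3 by 5 -> R3=(0,4,0,5) value=9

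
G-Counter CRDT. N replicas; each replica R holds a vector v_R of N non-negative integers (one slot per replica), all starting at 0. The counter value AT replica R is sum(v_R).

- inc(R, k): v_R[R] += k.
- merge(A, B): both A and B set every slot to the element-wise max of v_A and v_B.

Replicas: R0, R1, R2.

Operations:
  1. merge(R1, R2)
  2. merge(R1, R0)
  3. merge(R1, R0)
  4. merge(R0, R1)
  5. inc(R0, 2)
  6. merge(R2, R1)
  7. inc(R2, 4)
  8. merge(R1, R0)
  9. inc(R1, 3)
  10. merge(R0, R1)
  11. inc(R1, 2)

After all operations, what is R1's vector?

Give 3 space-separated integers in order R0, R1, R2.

Op 1: merge R1<->R2 -> R1=(0,0,0) R2=(0,0,0)
Op 2: merge R1<->R0 -> R1=(0,0,0) R0=(0,0,0)
Op 3: merge R1<->R0 -> R1=(0,0,0) R0=(0,0,0)
Op 4: merge R0<->R1 -> R0=(0,0,0) R1=(0,0,0)
Op 5: inc R0 by 2 -> R0=(2,0,0) value=2
Op 6: merge R2<->R1 -> R2=(0,0,0) R1=(0,0,0)
Op 7: inc R2 by 4 -> R2=(0,0,4) value=4
Op 8: merge R1<->R0 -> R1=(2,0,0) R0=(2,0,0)
Op 9: inc R1 by 3 -> R1=(2,3,0) value=5
Op 10: merge R0<->R1 -> R0=(2,3,0) R1=(2,3,0)
Op 11: inc R1 by 2 -> R1=(2,5,0) value=7

Answer: 2 5 0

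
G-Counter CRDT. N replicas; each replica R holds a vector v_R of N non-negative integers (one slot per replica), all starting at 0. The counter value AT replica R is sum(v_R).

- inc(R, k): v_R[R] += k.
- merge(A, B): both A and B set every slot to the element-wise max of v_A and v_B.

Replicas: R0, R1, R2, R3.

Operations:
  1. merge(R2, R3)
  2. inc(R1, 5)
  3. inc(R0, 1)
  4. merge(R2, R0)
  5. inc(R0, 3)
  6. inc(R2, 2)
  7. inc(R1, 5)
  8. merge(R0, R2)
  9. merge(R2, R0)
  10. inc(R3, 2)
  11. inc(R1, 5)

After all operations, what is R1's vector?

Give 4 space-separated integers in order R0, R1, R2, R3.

Answer: 0 15 0 0

Derivation:
Op 1: merge R2<->R3 -> R2=(0,0,0,0) R3=(0,0,0,0)
Op 2: inc R1 by 5 -> R1=(0,5,0,0) value=5
Op 3: inc R0 by 1 -> R0=(1,0,0,0) value=1
Op 4: merge R2<->R0 -> R2=(1,0,0,0) R0=(1,0,0,0)
Op 5: inc R0 by 3 -> R0=(4,0,0,0) value=4
Op 6: inc R2 by 2 -> R2=(1,0,2,0) value=3
Op 7: inc R1 by 5 -> R1=(0,10,0,0) value=10
Op 8: merge R0<->R2 -> R0=(4,0,2,0) R2=(4,0,2,0)
Op 9: merge R2<->R0 -> R2=(4,0,2,0) R0=(4,0,2,0)
Op 10: inc R3 by 2 -> R3=(0,0,0,2) value=2
Op 11: inc R1 by 5 -> R1=(0,15,0,0) value=15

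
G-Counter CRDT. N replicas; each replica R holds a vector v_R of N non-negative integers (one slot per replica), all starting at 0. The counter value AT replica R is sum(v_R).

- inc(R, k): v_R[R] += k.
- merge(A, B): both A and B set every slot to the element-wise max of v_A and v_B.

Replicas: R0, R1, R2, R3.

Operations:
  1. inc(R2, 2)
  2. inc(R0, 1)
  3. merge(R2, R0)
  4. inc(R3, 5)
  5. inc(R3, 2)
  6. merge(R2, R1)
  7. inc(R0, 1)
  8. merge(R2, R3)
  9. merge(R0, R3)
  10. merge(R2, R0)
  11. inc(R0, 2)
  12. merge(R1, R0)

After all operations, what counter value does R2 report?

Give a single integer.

Answer: 11

Derivation:
Op 1: inc R2 by 2 -> R2=(0,0,2,0) value=2
Op 2: inc R0 by 1 -> R0=(1,0,0,0) value=1
Op 3: merge R2<->R0 -> R2=(1,0,2,0) R0=(1,0,2,0)
Op 4: inc R3 by 5 -> R3=(0,0,0,5) value=5
Op 5: inc R3 by 2 -> R3=(0,0,0,7) value=7
Op 6: merge R2<->R1 -> R2=(1,0,2,0) R1=(1,0,2,0)
Op 7: inc R0 by 1 -> R0=(2,0,2,0) value=4
Op 8: merge R2<->R3 -> R2=(1,0,2,7) R3=(1,0,2,7)
Op 9: merge R0<->R3 -> R0=(2,0,2,7) R3=(2,0,2,7)
Op 10: merge R2<->R0 -> R2=(2,0,2,7) R0=(2,0,2,7)
Op 11: inc R0 by 2 -> R0=(4,0,2,7) value=13
Op 12: merge R1<->R0 -> R1=(4,0,2,7) R0=(4,0,2,7)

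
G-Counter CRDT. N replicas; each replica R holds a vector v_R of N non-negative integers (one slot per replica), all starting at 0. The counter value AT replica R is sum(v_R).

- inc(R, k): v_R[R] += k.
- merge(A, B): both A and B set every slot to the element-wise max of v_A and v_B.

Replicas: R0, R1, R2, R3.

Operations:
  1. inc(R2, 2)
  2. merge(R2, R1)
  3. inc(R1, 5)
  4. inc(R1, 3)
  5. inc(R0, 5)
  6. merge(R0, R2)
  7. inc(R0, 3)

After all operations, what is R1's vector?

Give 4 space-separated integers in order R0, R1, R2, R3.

Op 1: inc R2 by 2 -> R2=(0,0,2,0) value=2
Op 2: merge R2<->R1 -> R2=(0,0,2,0) R1=(0,0,2,0)
Op 3: inc R1 by 5 -> R1=(0,5,2,0) value=7
Op 4: inc R1 by 3 -> R1=(0,8,2,0) value=10
Op 5: inc R0 by 5 -> R0=(5,0,0,0) value=5
Op 6: merge R0<->R2 -> R0=(5,0,2,0) R2=(5,0,2,0)
Op 7: inc R0 by 3 -> R0=(8,0,2,0) value=10

Answer: 0 8 2 0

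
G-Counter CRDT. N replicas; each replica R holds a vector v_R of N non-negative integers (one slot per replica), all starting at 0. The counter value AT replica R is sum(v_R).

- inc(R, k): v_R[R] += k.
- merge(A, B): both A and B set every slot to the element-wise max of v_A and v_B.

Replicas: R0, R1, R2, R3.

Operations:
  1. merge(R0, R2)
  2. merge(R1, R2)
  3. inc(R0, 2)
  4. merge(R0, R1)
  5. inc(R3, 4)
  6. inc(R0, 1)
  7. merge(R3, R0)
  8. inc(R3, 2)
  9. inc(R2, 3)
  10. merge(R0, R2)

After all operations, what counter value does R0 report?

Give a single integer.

Answer: 10

Derivation:
Op 1: merge R0<->R2 -> R0=(0,0,0,0) R2=(0,0,0,0)
Op 2: merge R1<->R2 -> R1=(0,0,0,0) R2=(0,0,0,0)
Op 3: inc R0 by 2 -> R0=(2,0,0,0) value=2
Op 4: merge R0<->R1 -> R0=(2,0,0,0) R1=(2,0,0,0)
Op 5: inc R3 by 4 -> R3=(0,0,0,4) value=4
Op 6: inc R0 by 1 -> R0=(3,0,0,0) value=3
Op 7: merge R3<->R0 -> R3=(3,0,0,4) R0=(3,0,0,4)
Op 8: inc R3 by 2 -> R3=(3,0,0,6) value=9
Op 9: inc R2 by 3 -> R2=(0,0,3,0) value=3
Op 10: merge R0<->R2 -> R0=(3,0,3,4) R2=(3,0,3,4)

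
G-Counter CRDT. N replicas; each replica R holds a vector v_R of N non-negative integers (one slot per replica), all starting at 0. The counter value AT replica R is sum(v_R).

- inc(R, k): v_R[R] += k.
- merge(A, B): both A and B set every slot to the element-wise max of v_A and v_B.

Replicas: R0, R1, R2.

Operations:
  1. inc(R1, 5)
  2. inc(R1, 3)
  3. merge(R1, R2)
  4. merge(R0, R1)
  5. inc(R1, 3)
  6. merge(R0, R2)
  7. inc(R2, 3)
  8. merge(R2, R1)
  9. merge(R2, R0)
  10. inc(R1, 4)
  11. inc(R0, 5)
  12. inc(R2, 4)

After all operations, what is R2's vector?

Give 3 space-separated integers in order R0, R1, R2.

Answer: 0 11 7

Derivation:
Op 1: inc R1 by 5 -> R1=(0,5,0) value=5
Op 2: inc R1 by 3 -> R1=(0,8,0) value=8
Op 3: merge R1<->R2 -> R1=(0,8,0) R2=(0,8,0)
Op 4: merge R0<->R1 -> R0=(0,8,0) R1=(0,8,0)
Op 5: inc R1 by 3 -> R1=(0,11,0) value=11
Op 6: merge R0<->R2 -> R0=(0,8,0) R2=(0,8,0)
Op 7: inc R2 by 3 -> R2=(0,8,3) value=11
Op 8: merge R2<->R1 -> R2=(0,11,3) R1=(0,11,3)
Op 9: merge R2<->R0 -> R2=(0,11,3) R0=(0,11,3)
Op 10: inc R1 by 4 -> R1=(0,15,3) value=18
Op 11: inc R0 by 5 -> R0=(5,11,3) value=19
Op 12: inc R2 by 4 -> R2=(0,11,7) value=18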